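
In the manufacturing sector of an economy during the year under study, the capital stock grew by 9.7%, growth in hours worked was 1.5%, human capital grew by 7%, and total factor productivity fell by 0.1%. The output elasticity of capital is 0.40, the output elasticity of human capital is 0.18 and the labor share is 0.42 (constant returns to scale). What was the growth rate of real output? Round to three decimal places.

Labor's share = 1 − 0.4 − 0.18 = 0.42.
The capital stock: 0.4 × 9.7 = 3.88 pp.
Human capital: 0.18 × 7 = 1.26 pp.
Hours worked: 0.42 × 1.5 = 0.63 pp.
Output growth = -0.1 + 5.77 = 5.67%.

5.670%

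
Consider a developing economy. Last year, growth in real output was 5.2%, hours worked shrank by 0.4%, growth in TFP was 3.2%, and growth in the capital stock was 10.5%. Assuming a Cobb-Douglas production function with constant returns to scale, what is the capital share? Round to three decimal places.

α = 0.220

gY = gA + α·gK + (1−α)·gL, so gY − gA − gL = α(gK − gL).
5.2 − 3.2 + 0.4 = α × (10.5 − (-0.4)).
2.4 = 10.9 α, so α = 0.22018.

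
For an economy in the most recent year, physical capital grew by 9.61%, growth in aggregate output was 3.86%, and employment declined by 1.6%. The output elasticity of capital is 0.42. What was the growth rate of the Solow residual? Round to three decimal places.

The Solow residual growth was 0.752%.

Labor's share = 1 − 0.42 = 0.58.
Physical capital: 0.42 × 9.61 = 4.0362 pp.
Employment: 0.58 × (-1.6) = -0.928 pp.
TFP growth = 3.86 − 3.1082 = 0.7518%.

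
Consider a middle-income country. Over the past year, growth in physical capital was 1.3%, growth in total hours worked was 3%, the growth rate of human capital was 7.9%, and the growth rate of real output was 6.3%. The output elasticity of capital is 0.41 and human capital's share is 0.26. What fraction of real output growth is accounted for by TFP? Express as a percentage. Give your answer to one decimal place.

TFP accounted for 43.2% of growth.

Labor's share = 1 − 0.41 − 0.26 = 0.33.
Physical capital: 0.41 × 1.3 = 0.533 pp.
Human capital: 0.26 × 7.9 = 2.054 pp.
Total hours worked: 0.33 × 3 = 0.99 pp.
TFP growth = 6.3 − 3.577 = 2.723%.
TFP share of growth = 2.723 / 6.3 × 100 = 43.222%.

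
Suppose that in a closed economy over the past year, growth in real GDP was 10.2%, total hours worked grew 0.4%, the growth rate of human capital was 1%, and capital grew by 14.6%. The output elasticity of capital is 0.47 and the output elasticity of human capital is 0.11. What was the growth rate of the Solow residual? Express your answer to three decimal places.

3.060%

Labor's share = 1 − 0.47 − 0.11 = 0.42.
Capital: 0.47 × 14.6 = 6.862 pp.
Human capital: 0.11 × 1 = 0.11 pp.
Total hours worked: 0.42 × 0.4 = 0.168 pp.
TFP growth = 10.2 − 7.14 = 3.06%.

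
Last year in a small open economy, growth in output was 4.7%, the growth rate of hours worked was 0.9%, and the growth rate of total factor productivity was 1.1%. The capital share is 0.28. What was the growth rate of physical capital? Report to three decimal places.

Physical capital grew 10.543%.

Labor's share = 1 − 0.28 = 0.72.
gY = gA + 0.72×0.9 + 0.28×g.
0.28×g = 4.7 − 1.1 − 0.648 = 2.952.
g = 2.952 / 0.28 = 10.54286%.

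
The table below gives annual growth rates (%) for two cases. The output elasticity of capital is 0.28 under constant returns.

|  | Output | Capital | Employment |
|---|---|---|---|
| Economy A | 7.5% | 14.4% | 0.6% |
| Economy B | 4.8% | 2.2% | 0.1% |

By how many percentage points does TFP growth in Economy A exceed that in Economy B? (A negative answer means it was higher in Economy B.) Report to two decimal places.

-1.08 percentage points

Labor's share = 1 − 0.28 = 0.72.
Economy A: TFP = 7.5 − 4.032 − 0.432 = 3.036%.
Economy B: TFP = 4.8 − 0.616 − 0.072 = 4.112%.
Difference = 3.036 − (4.112) = -1.076 pp.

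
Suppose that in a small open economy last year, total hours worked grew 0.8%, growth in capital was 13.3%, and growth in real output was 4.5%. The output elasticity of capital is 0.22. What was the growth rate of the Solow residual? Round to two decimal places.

The Solow residual growth was 0.95%.

Labor's share = 1 − 0.22 = 0.78.
Capital: 0.22 × 13.3 = 2.926 pp.
Total hours worked: 0.78 × 0.8 = 0.624 pp.
TFP growth = 4.5 − 3.55 = 0.95%.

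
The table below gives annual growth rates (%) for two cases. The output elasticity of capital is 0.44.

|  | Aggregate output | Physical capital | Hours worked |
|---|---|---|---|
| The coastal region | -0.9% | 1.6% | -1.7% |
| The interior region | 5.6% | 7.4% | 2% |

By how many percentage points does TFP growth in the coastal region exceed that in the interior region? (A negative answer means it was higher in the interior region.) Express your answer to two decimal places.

-1.88 percentage points

Labor's share = 1 − 0.44 = 0.56.
The coastal region: TFP = -0.9 − 0.704 + 0.952 = -0.652%.
The interior region: TFP = 5.6 − 3.256 − 1.12 = 1.224%.
Difference = -0.652 − (1.224) = -1.876 pp.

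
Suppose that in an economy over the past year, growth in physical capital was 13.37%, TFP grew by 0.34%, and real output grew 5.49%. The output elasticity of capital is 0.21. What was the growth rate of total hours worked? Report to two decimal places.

Labor's share = 1 − 0.21 = 0.79.
gY = gA + 0.21×13.37 + 0.79×g.
0.79×g = 5.49 − 0.34 − 2.8077 = 2.3423.
g = 2.3423 / 0.79 = 2.9649%.

2.96%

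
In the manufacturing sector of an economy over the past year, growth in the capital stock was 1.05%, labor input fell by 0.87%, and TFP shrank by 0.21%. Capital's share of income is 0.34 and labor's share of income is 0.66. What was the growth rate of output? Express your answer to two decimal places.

-0.43%

Labor's share = 1 − 0.34 = 0.66.
The capital stock: 0.34 × 1.05 = 0.357 pp.
Labor input: 0.66 × (-0.87) = -0.5742 pp.
Output growth = -0.21 + (-0.2172) = -0.4272%.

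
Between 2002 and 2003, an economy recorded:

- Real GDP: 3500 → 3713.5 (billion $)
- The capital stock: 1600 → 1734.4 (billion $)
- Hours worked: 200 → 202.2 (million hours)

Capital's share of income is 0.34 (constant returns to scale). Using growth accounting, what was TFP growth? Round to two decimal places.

Real GDP growth = (3713.5 − 3500) / 3500 = 6.1%.
The capital stock growth = (1734.4 − 1600) / 1600 = 8.4%.
Hours worked growth = (202.2 − 200) / 200 = 1.1%.
Labor's share = 1 − 0.34 = 0.66.
The capital stock: 0.34 × 8.4 = 2.856 pp.
Hours worked: 0.66 × 1.1 = 0.726 pp.
TFP growth = 6.1 − 3.582 = 2.518%.

TFP growth was 2.52%.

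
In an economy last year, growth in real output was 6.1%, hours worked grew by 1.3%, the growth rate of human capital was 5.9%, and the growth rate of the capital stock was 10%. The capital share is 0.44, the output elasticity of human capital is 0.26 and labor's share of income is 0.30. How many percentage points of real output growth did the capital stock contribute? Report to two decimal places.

4.40

Contribution = share × growth = 0.44 × 10 = 4.4 pp.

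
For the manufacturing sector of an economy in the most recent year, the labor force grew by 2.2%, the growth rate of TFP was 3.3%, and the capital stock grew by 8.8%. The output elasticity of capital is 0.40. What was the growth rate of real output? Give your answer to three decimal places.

8.140%

Labor's share = 1 − 0.4 = 0.6.
The capital stock: 0.4 × 8.8 = 3.52 pp.
The labor force: 0.6 × 2.2 = 1.32 pp.
Output growth = 3.3 + 4.84 = 8.14%.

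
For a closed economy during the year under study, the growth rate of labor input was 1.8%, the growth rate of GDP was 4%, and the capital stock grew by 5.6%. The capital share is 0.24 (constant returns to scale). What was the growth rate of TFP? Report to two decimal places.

Labor's share = 1 − 0.24 = 0.76.
The capital stock: 0.24 × 5.6 = 1.344 pp.
Labor input: 0.76 × 1.8 = 1.368 pp.
TFP growth = 4 − 2.712 = 1.288%.

TFP grew 1.29%.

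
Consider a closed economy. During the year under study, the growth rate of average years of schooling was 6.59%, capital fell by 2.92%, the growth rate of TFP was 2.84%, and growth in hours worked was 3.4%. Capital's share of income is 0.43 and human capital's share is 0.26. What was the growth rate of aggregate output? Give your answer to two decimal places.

4.35%

Labor's share = 1 − 0.43 − 0.26 = 0.31.
Capital: 0.43 × (-2.92) = -1.2556 pp.
Average years of schooling: 0.26 × 6.59 = 1.7134 pp.
Hours worked: 0.31 × 3.4 = 1.054 pp.
Output growth = 2.84 + 1.5118 = 4.3518%.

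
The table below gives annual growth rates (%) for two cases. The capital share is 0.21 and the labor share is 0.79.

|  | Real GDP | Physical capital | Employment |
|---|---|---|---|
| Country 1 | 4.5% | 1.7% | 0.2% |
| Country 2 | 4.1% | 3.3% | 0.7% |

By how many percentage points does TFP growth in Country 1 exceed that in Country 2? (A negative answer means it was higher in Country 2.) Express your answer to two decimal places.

Labor's share = 1 − 0.21 = 0.79.
Country 1: TFP = 4.5 − 0.357 − 0.158 = 3.985%.
Country 2: TFP = 4.1 − 0.693 − 0.553 = 2.854%.
Difference = 3.985 − (2.854) = 1.131 pp.

1.13 percentage points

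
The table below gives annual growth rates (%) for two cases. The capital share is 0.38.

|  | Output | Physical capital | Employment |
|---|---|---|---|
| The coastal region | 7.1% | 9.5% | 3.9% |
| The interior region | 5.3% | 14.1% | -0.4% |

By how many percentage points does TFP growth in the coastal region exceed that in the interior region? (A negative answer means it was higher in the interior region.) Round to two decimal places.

0.88 percentage points

Labor's share = 1 − 0.38 = 0.62.
The coastal region: TFP = 7.1 − 3.61 − 2.418 = 1.072%.
The interior region: TFP = 5.3 − 5.358 + 0.248 = 0.19%.
Difference = 1.072 − (0.19) = 0.882 pp.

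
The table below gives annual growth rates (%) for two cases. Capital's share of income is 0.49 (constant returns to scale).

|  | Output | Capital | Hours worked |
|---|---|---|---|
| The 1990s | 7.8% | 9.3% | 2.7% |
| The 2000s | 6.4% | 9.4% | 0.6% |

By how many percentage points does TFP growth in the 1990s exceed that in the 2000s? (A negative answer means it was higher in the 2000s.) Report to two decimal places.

Labor's share = 1 − 0.49 = 0.51.
The 1990s: TFP = 7.8 − 4.557 − 1.377 = 1.866%.
The 2000s: TFP = 6.4 − 4.606 − 0.306 = 1.488%.
Difference = 1.866 − (1.488) = 0.378 pp.

0.38 percentage points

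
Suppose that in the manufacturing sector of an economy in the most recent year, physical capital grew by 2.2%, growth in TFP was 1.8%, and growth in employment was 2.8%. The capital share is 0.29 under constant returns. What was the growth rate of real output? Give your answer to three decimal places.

Labor's share = 1 − 0.29 = 0.71.
Physical capital: 0.29 × 2.2 = 0.638 pp.
Employment: 0.71 × 2.8 = 1.988 pp.
Output growth = 1.8 + 2.626 = 4.426%.

4.426%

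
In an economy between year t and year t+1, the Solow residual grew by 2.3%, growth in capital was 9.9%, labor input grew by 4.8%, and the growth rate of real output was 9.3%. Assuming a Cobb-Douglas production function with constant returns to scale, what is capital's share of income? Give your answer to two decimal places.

gY = gA + α·gK + (1−α)·gL, so gY − gA − gL = α(gK − gL).
9.3 − 2.3 − 4.8 = α × (9.9 − 4.8).
2.2 = 5.1 α, so α = 0.4314.

α = 0.43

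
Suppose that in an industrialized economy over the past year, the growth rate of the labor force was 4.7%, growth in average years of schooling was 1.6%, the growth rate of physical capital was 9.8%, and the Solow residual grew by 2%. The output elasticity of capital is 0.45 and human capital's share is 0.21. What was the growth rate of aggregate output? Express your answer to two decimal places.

8.34%

Labor's share = 1 − 0.45 − 0.21 = 0.34.
Physical capital: 0.45 × 9.8 = 4.41 pp.
Average years of schooling: 0.21 × 1.6 = 0.336 pp.
The labor force: 0.34 × 4.7 = 1.598 pp.
Output growth = 2 + 6.344 = 8.344%.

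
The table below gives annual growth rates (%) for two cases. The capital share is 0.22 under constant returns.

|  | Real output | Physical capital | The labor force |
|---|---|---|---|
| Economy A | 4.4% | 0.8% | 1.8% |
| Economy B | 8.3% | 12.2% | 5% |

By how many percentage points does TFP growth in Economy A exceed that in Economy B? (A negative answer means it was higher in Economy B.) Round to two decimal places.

Labor's share = 1 − 0.22 = 0.78.
Economy A: TFP = 4.4 − 0.176 − 1.404 = 2.82%.
Economy B: TFP = 8.3 − 2.684 − 3.9 = 1.716%.
Difference = 2.82 − (1.716) = 1.104 pp.

1.10 percentage points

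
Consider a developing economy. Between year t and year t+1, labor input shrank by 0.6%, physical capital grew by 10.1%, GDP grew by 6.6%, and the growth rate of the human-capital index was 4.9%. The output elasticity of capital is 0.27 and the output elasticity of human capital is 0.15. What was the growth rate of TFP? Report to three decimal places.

Labor's share = 1 − 0.27 − 0.15 = 0.58.
Physical capital: 0.27 × 10.1 = 2.727 pp.
The human-capital index: 0.15 × 4.9 = 0.735 pp.
Labor input: 0.58 × (-0.6) = -0.348 pp.
TFP growth = 6.6 − 3.114 = 3.486%.

TFP grew 3.486%.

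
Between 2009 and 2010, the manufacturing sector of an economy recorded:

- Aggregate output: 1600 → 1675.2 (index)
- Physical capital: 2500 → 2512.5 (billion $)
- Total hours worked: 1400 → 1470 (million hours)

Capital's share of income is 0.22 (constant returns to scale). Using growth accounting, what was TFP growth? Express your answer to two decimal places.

TFP growth was 0.69%.

Aggregate output growth = (1675.2 − 1600) / 1600 = 4.7%.
Physical capital growth = (2512.5 − 2500) / 2500 = 0.5%.
Total hours worked growth = (1470 − 1400) / 1400 = 5%.
Labor's share = 1 − 0.22 = 0.78.
Physical capital: 0.22 × 0.5 = 0.11 pp.
Total hours worked: 0.78 × 5 = 3.9 pp.
TFP growth = 4.7 − 4.01 = 0.69%.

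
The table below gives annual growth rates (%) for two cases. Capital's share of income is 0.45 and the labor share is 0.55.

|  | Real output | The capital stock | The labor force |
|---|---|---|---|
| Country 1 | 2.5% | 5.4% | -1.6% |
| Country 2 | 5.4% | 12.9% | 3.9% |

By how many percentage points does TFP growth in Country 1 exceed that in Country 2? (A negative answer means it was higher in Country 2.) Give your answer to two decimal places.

Labor's share = 1 − 0.45 = 0.55.
Country 1: TFP = 2.5 − 2.43 + 0.88 = 0.95%.
Country 2: TFP = 5.4 − 5.805 − 2.145 = -2.55%.
Difference = 0.95 − (-2.55) = 3.5 pp.

3.50 percentage points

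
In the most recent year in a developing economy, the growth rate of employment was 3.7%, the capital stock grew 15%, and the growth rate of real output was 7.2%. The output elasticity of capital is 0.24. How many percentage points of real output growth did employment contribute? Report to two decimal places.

Labor's share = 1 − 0.24 = 0.76.
Contribution = share × growth = 0.76 × 3.7 = 2.812 pp.

2.81 percentage points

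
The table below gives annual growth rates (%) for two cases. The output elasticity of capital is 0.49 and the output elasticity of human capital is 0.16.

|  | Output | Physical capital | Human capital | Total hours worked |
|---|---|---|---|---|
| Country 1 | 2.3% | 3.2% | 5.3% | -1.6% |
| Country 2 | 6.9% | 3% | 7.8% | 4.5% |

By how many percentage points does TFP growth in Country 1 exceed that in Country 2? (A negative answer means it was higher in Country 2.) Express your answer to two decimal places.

Labor's share = 1 − 0.49 − 0.16 = 0.35.
Country 1: TFP = 2.3 − 1.568 − 0.848 + 0.56 = 0.444%.
Country 2: TFP = 6.9 − 1.47 − 1.248 − 1.575 = 2.607%.
Difference = 0.444 − (2.607) = -2.163 pp.

-2.16 percentage points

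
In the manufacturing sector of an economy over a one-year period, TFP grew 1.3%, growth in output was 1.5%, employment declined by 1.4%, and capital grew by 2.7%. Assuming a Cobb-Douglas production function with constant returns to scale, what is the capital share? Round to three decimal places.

gY = gA + α·gK + (1−α)·gL, so gY − gA − gL = α(gK − gL).
1.5 − 1.3 + 1.4 = α × (2.7 − (-1.4)).
1.6 = 4.1 α, so α = 0.39024.

The capital share is 0.390.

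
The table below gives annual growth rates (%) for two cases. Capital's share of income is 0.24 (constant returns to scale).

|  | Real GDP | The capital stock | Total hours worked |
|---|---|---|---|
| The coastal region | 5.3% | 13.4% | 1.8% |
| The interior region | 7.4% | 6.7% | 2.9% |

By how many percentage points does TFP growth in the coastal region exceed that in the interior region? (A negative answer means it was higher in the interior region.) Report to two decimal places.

Labor's share = 1 − 0.24 = 0.76.
The coastal region: TFP = 5.3 − 3.216 − 1.368 = 0.716%.
The interior region: TFP = 7.4 − 1.608 − 2.204 = 3.588%.
Difference = 0.716 − (3.588) = -2.872 pp.

-2.87 percentage points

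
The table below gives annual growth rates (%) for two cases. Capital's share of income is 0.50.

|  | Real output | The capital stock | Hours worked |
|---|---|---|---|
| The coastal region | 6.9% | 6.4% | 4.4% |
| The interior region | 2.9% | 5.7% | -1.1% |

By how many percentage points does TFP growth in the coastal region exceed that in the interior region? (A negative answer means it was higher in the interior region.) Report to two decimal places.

Labor's share = 1 − 0.5 = 0.5.
The coastal region: TFP = 6.9 − 3.2 − 2.2 = 1.5%.
The interior region: TFP = 2.9 − 2.85 + 0.55 = 0.6%.
Difference = 1.5 − (0.6) = 0.9 pp.

0.90 percentage points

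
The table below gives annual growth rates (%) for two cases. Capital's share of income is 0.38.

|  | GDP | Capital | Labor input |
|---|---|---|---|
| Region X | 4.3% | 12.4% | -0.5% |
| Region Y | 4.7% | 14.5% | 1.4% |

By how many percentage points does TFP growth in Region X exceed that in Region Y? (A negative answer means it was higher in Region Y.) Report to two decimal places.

Labor's share = 1 − 0.38 = 0.62.
Region X: TFP = 4.3 − 4.712 + 0.31 = -0.102%.
Region Y: TFP = 4.7 − 5.51 − 0.868 = -1.678%.
Difference = -0.102 − (-1.678) = 1.576 pp.

1.58 percentage points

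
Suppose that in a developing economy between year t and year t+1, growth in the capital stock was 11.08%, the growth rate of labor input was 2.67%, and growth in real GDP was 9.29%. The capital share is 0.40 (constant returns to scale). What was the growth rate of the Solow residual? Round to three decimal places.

The Solow residual grew 3.256%.

Labor's share = 1 − 0.4 = 0.6.
The capital stock: 0.4 × 11.08 = 4.432 pp.
Labor input: 0.6 × 2.67 = 1.602 pp.
TFP growth = 9.29 − 6.034 = 3.256%.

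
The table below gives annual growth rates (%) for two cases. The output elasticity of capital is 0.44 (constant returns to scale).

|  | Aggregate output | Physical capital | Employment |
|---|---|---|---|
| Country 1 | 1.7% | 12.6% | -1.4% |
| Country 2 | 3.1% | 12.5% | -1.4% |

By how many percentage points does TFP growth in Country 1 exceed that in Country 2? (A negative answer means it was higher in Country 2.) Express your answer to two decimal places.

Labor's share = 1 − 0.44 = 0.56.
Country 1: TFP = 1.7 − 5.544 + 0.784 = -3.06%.
Country 2: TFP = 3.1 − 5.5 + 0.784 = -1.616%.
Difference = -3.06 − (-1.616) = -1.444 pp.

-1.44 percentage points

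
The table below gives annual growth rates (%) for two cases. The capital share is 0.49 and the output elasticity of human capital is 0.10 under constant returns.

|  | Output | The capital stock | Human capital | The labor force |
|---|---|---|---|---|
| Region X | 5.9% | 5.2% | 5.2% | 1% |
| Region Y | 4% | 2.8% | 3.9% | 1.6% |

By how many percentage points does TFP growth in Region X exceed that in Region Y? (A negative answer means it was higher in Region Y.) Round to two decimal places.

Labor's share = 1 − 0.49 − 0.1 = 0.41.
Region X: TFP = 5.9 − 2.548 − 0.52 − 0.41 = 2.422%.
Region Y: TFP = 4 − 1.372 − 0.39 − 0.656 = 1.582%.
Difference = 2.422 − (1.582) = 0.84 pp.

0.84 percentage points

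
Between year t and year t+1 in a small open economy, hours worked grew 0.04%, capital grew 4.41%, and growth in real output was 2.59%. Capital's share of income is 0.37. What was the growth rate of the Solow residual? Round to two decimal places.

Labor's share = 1 − 0.37 = 0.63.
Capital: 0.37 × 4.41 = 1.6317 pp.
Hours worked: 0.63 × 0.04 = 0.0252 pp.
TFP growth = 2.59 − 1.6569 = 0.9331%.

The Solow residual grew 0.93%.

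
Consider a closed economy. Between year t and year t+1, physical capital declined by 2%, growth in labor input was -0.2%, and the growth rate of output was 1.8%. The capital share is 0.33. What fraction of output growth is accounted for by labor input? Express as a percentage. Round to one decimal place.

Labor input accounted for -7.4% of growth.

Labor's share = 1 − 0.33 = 0.67.
Labor input contributed 0.67 × (-0.2) = -0.134 pp.
Share of growth = -0.134 / 1.8 × 100 = -7.444%.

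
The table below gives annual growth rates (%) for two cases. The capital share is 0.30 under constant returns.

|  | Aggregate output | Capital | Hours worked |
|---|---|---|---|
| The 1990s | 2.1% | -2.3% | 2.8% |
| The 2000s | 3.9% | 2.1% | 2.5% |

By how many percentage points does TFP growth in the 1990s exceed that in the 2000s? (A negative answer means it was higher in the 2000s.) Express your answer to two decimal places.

-0.69 percentage points

Labor's share = 1 − 0.3 = 0.7.
The 1990s: TFP = 2.1 + 0.69 − 1.96 = 0.83%.
The 2000s: TFP = 3.9 − 0.63 − 1.75 = 1.52%.
Difference = 0.83 − (1.52) = -0.69 pp.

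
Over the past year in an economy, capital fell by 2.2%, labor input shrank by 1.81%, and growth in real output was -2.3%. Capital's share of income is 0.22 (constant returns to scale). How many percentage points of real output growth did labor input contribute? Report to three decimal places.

Labor's share = 1 − 0.22 = 0.78.
Contribution = share × growth = 0.78 × (-1.81) = -1.4118 pp.

-1.412 pp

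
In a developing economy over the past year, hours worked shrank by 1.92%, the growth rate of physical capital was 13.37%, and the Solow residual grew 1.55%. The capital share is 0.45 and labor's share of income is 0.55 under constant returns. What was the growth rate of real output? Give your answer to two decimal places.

Real output grew 6.51%.

Labor's share = 1 − 0.45 = 0.55.
Physical capital: 0.45 × 13.37 = 6.0165 pp.
Hours worked: 0.55 × (-1.92) = -1.056 pp.
Output growth = 1.55 + 4.9605 = 6.5105%.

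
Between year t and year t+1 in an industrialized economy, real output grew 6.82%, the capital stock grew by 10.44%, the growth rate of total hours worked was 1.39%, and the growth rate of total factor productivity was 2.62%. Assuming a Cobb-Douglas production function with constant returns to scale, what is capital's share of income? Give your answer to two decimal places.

Capital's share of income is 0.31.

gY = gA + α·gK + (1−α)·gL, so gY − gA − gL = α(gK − gL).
6.82 − 2.62 − 1.39 = α × (10.44 − 1.39).
2.81 = 9.05 α, so α = 0.3105.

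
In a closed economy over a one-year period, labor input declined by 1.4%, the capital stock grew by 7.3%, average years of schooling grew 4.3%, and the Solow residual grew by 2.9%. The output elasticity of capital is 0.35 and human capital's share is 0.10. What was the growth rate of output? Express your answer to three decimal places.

5.115%

Labor's share = 1 − 0.35 − 0.1 = 0.55.
The capital stock: 0.35 × 7.3 = 2.555 pp.
Average years of schooling: 0.1 × 4.3 = 0.43 pp.
Labor input: 0.55 × (-1.4) = -0.77 pp.
Output growth = 2.9 + 2.215 = 5.115%.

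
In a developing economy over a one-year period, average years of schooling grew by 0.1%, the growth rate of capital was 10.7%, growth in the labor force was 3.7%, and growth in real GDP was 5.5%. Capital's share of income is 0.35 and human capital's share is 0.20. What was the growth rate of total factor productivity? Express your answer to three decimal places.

Labor's share = 1 − 0.35 − 0.2 = 0.45.
Capital: 0.35 × 10.7 = 3.745 pp.
Average years of schooling: 0.2 × 0.1 = 0.02 pp.
The labor force: 0.45 × 3.7 = 1.665 pp.
TFP growth = 5.5 − 5.43 = 0.07%.

0.070%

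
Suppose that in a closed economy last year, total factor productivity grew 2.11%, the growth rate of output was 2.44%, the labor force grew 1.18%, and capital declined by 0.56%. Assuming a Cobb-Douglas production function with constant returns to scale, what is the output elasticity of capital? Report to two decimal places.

α = 0.49

gY = gA + α·gK + (1−α)·gL, so gY − gA − gL = α(gK − gL).
2.44 − 2.11 − 1.18 = α × (-0.56 − 1.18).
-0.85 = -1.74 α, so α = 0.4885.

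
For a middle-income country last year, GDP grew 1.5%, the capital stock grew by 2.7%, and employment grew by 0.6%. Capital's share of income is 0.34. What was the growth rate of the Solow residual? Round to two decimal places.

Labor's share = 1 − 0.34 = 0.66.
The capital stock: 0.34 × 2.7 = 0.918 pp.
Employment: 0.66 × 0.6 = 0.396 pp.
TFP growth = 1.5 − 1.314 = 0.186%.

The Solow residual growth was 0.19%.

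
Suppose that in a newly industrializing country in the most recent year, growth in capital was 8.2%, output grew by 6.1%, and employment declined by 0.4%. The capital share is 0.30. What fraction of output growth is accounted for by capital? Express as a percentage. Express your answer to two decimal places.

Capital accounted for 40.33% of growth.

Capital contributed 0.3 × 8.2 = 2.46 pp.
Share of growth = 2.46 / 6.1 × 100 = 40.3279%.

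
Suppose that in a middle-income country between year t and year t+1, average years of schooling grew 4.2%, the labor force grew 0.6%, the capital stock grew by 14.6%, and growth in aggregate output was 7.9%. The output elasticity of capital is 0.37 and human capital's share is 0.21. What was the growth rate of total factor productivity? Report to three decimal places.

1.364%

Labor's share = 1 − 0.37 − 0.21 = 0.42.
The capital stock: 0.37 × 14.6 = 5.402 pp.
Average years of schooling: 0.21 × 4.2 = 0.882 pp.
The labor force: 0.42 × 0.6 = 0.252 pp.
TFP growth = 7.9 − 6.536 = 1.364%.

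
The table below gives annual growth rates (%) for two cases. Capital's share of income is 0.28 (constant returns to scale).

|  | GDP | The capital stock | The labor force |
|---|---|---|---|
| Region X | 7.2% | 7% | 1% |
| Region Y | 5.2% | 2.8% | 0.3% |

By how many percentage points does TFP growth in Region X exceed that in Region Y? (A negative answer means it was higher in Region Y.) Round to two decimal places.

0.32 percentage points

Labor's share = 1 − 0.28 = 0.72.
Region X: TFP = 7.2 − 1.96 − 0.72 = 4.52%.
Region Y: TFP = 5.2 − 0.784 − 0.216 = 4.2%.
Difference = 4.52 − (4.2) = 0.32 pp.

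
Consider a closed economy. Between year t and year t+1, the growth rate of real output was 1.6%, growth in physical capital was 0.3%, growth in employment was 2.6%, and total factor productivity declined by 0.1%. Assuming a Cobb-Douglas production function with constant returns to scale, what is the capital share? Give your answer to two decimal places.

gY = gA + α·gK + (1−α)·gL, so gY − gA − gL = α(gK − gL).
1.6 + 0.1 − 2.6 = α × (0.3 − 2.6).
-0.9 = -2.3 α, so α = 0.3913.

α = 0.39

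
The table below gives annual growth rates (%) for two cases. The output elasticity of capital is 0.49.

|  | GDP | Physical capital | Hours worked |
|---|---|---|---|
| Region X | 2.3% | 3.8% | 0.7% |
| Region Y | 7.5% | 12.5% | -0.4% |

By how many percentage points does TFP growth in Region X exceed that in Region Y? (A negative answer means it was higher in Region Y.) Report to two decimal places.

-1.50 percentage points

Labor's share = 1 − 0.49 = 0.51.
Region X: TFP = 2.3 − 1.862 − 0.357 = 0.081%.
Region Y: TFP = 7.5 − 6.125 + 0.204 = 1.579%.
Difference = 0.081 − (1.579) = -1.498 pp.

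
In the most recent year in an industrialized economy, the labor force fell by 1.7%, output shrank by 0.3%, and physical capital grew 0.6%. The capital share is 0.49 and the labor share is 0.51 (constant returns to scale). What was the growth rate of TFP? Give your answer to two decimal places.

Labor's share = 1 − 0.49 = 0.51.
Physical capital: 0.49 × 0.6 = 0.294 pp.
The labor force: 0.51 × (-1.7) = -0.867 pp.
TFP growth = -0.3 + 0.573 = 0.273%.

0.27%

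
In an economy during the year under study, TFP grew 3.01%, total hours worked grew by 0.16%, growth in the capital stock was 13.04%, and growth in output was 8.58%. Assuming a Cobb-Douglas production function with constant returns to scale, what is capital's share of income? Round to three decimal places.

Capital's share of income is 0.420.

gY = gA + α·gK + (1−α)·gL, so gY − gA − gL = α(gK − gL).
8.58 − 3.01 − 0.16 = α × (13.04 − 0.16).
5.41 = 12.88 α, so α = 0.42003.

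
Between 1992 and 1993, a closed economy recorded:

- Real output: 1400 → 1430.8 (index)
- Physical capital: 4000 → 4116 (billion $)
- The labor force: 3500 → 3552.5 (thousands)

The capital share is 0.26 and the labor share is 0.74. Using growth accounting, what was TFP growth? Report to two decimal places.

Real output growth = (1430.8 − 1400) / 1400 = 2.2%.
Physical capital growth = (4116 − 4000) / 4000 = 2.9%.
The labor force growth = (3552.5 − 3500) / 3500 = 1.5%.
Labor's share = 1 − 0.26 = 0.74.
Physical capital: 0.26 × 2.9 = 0.754 pp.
The labor force: 0.74 × 1.5 = 1.11 pp.
TFP growth = 2.2 − 1.864 = 0.336%.

TFP grew 0.34%.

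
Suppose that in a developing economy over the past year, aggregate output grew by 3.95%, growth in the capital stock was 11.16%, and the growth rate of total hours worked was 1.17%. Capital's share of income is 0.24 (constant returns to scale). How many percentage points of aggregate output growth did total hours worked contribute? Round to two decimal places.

0.89

Labor's share = 1 − 0.24 = 0.76.
Contribution = share × growth = 0.76 × 1.17 = 0.8892 pp.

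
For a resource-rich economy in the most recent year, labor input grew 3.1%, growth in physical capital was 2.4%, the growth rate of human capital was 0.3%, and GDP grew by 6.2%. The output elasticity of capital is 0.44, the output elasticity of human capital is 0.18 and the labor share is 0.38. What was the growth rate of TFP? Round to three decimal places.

TFP grew 3.912%.

Labor's share = 1 − 0.44 − 0.18 = 0.38.
Physical capital: 0.44 × 2.4 = 1.056 pp.
Human capital: 0.18 × 0.3 = 0.054 pp.
Labor input: 0.38 × 3.1 = 1.178 pp.
TFP growth = 6.2 − 2.288 = 3.912%.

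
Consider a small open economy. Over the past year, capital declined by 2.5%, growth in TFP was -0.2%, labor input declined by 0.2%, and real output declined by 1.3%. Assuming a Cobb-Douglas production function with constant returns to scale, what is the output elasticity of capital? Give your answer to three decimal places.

α = 0.391

gY = gA + α·gK + (1−α)·gL, so gY − gA − gL = α(gK − gL).
-1.3 + 0.2 + 0.2 = α × (-2.5 − (-0.2)).
-0.9 = -2.3 α, so α = 0.3913.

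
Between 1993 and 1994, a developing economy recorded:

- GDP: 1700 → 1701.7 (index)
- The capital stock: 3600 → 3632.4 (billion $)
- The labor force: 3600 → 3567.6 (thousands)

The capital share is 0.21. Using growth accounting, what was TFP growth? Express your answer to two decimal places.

GDP growth = (1701.7 − 1700) / 1700 = 0.1%.
The capital stock growth = (3632.4 − 3600) / 3600 = 0.9%.
The labor force growth = (3567.6 − 3600) / 3600 = -0.9%.
Labor's share = 1 − 0.21 = 0.79.
The capital stock: 0.21 × 0.9 = 0.189 pp.
The labor force: 0.79 × (-0.9) = -0.711 pp.
TFP growth = 0.1 + 0.522 = 0.622%.

0.62%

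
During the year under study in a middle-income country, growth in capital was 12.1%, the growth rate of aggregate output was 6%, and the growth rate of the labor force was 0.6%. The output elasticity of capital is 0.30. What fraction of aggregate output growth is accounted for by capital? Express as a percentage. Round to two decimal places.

Capital contributed 0.3 × 12.1 = 3.63 pp.
Share of growth = 3.63 / 6 × 100 = 60.5%.

Capital accounted for 60.50% of growth.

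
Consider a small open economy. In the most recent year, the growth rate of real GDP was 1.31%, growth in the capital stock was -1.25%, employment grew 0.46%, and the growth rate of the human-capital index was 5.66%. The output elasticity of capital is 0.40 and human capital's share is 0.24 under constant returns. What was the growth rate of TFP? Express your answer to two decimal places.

Labor's share = 1 − 0.4 − 0.24 = 0.36.
The capital stock: 0.4 × (-1.25) = -0.5 pp.
The human-capital index: 0.24 × 5.66 = 1.3584 pp.
Employment: 0.36 × 0.46 = 0.1656 pp.
TFP growth = 1.31 − 1.024 = 0.286%.

TFP growth was 0.29%.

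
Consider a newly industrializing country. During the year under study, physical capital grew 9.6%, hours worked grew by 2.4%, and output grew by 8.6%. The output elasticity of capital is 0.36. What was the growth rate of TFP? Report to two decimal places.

Labor's share = 1 − 0.36 = 0.64.
Physical capital: 0.36 × 9.6 = 3.456 pp.
Hours worked: 0.64 × 2.4 = 1.536 pp.
TFP growth = 8.6 − 4.992 = 3.608%.

3.61%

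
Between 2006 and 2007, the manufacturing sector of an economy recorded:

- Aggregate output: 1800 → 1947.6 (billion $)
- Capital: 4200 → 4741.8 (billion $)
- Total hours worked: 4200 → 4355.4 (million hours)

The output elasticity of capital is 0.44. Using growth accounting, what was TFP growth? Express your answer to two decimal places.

Aggregate output growth = (1947.6 − 1800) / 1800 = 8.2%.
Capital growth = (4741.8 − 4200) / 4200 = 12.9%.
Total hours worked growth = (4355.4 − 4200) / 4200 = 3.7%.
Labor's share = 1 − 0.44 = 0.56.
Capital: 0.44 × 12.9 = 5.676 pp.
Total hours worked: 0.56 × 3.7 = 2.072 pp.
TFP growth = 8.2 − 7.748 = 0.452%.

TFP growth was 0.45%.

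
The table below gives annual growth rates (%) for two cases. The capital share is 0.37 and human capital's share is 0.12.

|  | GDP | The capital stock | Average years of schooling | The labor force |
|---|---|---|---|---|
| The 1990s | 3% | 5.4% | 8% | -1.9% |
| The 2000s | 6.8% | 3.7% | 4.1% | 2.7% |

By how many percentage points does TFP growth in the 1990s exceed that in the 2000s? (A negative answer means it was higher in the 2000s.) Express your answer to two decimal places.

-2.55 percentage points

Labor's share = 1 − 0.37 − 0.12 = 0.51.
The 1990s: TFP = 3 − 1.998 − 0.96 + 0.969 = 1.011%.
The 2000s: TFP = 6.8 − 1.369 − 0.492 − 1.377 = 3.562%.
Difference = 1.011 − (3.562) = -2.551 pp.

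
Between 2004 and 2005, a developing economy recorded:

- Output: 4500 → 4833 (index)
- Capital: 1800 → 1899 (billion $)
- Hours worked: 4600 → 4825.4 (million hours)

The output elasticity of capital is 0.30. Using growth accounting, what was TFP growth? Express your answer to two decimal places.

2.32%

Output growth = (4833 − 4500) / 4500 = 7.4%.
Capital growth = (1899 − 1800) / 1800 = 5.5%.
Hours worked growth = (4825.4 − 4600) / 4600 = 4.9%.
Labor's share = 1 − 0.3 = 0.7.
Capital: 0.3 × 5.5 = 1.65 pp.
Hours worked: 0.7 × 4.9 = 3.43 pp.
TFP growth = 7.4 − 5.08 = 2.32%.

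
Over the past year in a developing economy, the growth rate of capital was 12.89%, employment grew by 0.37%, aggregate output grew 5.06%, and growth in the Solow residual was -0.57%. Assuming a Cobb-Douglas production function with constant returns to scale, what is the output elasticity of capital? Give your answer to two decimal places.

gY = gA + α·gK + (1−α)·gL, so gY − gA − gL = α(gK − gL).
5.06 + 0.57 − 0.37 = α × (12.89 − 0.37).
5.26 = 12.52 α, so α = 0.4201.

α = 0.42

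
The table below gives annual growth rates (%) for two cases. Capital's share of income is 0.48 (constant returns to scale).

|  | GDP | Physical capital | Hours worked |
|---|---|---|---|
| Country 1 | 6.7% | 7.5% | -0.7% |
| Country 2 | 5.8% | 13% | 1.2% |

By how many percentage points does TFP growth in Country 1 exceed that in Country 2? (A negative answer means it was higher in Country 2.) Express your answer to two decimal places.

Labor's share = 1 − 0.48 = 0.52.
Country 1: TFP = 6.7 − 3.6 + 0.364 = 3.464%.
Country 2: TFP = 5.8 − 6.24 − 0.624 = -1.064%.
Difference = 3.464 − (-1.064) = 4.528 pp.

4.53 percentage points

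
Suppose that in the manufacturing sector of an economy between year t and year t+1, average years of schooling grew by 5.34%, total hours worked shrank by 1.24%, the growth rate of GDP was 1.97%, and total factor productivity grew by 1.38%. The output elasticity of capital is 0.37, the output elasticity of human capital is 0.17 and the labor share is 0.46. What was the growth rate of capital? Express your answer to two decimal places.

Capital grew 0.68%.

Labor's share = 1 − 0.37 − 0.17 = 0.46.
gY = gA + 0.17×5.34 + 0.46×(-1.24) + 0.37×g.
0.37×g = 1.97 − 1.38 − 0.3374 = 0.2526.
g = 0.2526 / 0.37 = 0.6827%.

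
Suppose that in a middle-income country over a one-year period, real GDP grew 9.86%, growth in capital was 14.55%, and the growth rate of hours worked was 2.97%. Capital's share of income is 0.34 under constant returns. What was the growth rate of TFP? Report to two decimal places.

TFP grew 2.95%.

Labor's share = 1 − 0.34 = 0.66.
Capital: 0.34 × 14.55 = 4.947 pp.
Hours worked: 0.66 × 2.97 = 1.9602 pp.
TFP growth = 9.86 − 6.9072 = 2.9528%.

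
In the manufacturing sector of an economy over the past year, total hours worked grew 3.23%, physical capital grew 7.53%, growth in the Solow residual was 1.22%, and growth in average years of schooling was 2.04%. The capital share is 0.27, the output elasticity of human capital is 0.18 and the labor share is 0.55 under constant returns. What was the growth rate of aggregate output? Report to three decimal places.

Labor's share = 1 − 0.27 − 0.18 = 0.55.
Physical capital: 0.27 × 7.53 = 2.0331 pp.
Average years of schooling: 0.18 × 2.04 = 0.3672 pp.
Total hours worked: 0.55 × 3.23 = 1.7765 pp.
Output growth = 1.22 + 4.1768 = 5.3968%.

Aggregate output growth was 5.397%.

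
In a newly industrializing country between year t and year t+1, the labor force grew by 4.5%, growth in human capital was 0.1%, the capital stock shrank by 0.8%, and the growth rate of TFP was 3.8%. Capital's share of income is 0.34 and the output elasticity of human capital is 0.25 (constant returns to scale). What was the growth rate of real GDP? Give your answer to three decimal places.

5.398%

Labor's share = 1 − 0.34 − 0.25 = 0.41.
The capital stock: 0.34 × (-0.8) = -0.272 pp.
Human capital: 0.25 × 0.1 = 0.025 pp.
The labor force: 0.41 × 4.5 = 1.845 pp.
Output growth = 3.8 + 1.598 = 5.398%.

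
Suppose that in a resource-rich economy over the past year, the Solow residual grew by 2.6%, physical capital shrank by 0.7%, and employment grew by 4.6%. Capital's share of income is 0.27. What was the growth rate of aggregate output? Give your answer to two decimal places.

Labor's share = 1 − 0.27 = 0.73.
Physical capital: 0.27 × (-0.7) = -0.189 pp.
Employment: 0.73 × 4.6 = 3.358 pp.
Output growth = 2.6 + 3.169 = 5.769%.

5.77%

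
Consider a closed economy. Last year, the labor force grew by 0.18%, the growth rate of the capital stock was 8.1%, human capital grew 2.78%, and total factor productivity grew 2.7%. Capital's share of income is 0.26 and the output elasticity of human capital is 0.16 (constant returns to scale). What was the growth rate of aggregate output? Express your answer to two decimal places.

Labor's share = 1 − 0.26 − 0.16 = 0.58.
The capital stock: 0.26 × 8.1 = 2.106 pp.
Human capital: 0.16 × 2.78 = 0.4448 pp.
The labor force: 0.58 × 0.18 = 0.1044 pp.
Output growth = 2.7 + 2.6552 = 5.3552%.

5.36%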